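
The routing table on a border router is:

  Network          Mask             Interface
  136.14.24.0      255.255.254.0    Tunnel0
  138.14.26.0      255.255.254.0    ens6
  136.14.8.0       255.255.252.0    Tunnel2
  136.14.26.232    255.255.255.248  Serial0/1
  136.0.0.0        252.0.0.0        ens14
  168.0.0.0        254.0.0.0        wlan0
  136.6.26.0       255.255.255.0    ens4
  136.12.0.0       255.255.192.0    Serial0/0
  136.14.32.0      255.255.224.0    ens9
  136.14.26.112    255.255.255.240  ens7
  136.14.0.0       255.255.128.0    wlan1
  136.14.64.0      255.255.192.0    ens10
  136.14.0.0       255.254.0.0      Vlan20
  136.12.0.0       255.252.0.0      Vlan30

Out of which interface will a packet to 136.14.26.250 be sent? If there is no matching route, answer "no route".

wlan1

Routes whose prefix contains 136.14.26.250:
  136.0.0.0/6 (136.0.0.0 - 139.255.255.255) -> ens14
  136.12.0.0/14 (136.12.0.0 - 136.15.255.255) -> Vlan30
  136.14.0.0/15 (136.14.0.0 - 136.15.255.255) -> Vlan20
  136.14.0.0/17 (136.14.0.0 - 136.14.127.255) -> wlan1
More-specific entries that do NOT match:
  136.14.26.232/29 (136.14.26.232 - 136.14.26.239) does not contain 136.14.26.250
  136.14.26.112/28 (136.14.26.112 - 136.14.26.127) does not contain 136.14.26.250
  136.6.26.0/24 (136.6.26.0 - 136.6.26.255) does not contain 136.14.26.250
  136.14.24.0/23 (136.14.24.0 - 136.14.25.255) does not contain 136.14.26.250
  138.14.26.0/23 (138.14.26.0 - 138.14.27.255) does not contain 136.14.26.250
  136.14.8.0/22 (136.14.8.0 - 136.14.11.255) does not contain 136.14.26.250
  136.14.32.0/19 (136.14.32.0 - 136.14.63.255) does not contain 136.14.26.250
  136.12.0.0/18 (136.12.0.0 - 136.12.63.255) does not contain 136.14.26.250
  136.14.64.0/18 (136.14.64.0 - 136.14.127.255) does not contain 136.14.26.250
Longest matching prefix is /17 -> interface wlan1.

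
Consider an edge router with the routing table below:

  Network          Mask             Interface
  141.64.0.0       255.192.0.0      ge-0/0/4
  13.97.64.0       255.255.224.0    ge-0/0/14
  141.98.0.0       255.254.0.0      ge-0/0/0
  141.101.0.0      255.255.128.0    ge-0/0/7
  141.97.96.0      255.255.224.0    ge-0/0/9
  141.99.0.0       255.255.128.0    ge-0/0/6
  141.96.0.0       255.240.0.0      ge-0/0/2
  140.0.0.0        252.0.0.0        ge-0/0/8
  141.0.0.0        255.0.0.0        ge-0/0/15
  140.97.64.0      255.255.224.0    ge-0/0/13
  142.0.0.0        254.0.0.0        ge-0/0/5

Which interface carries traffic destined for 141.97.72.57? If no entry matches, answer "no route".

Routes whose prefix contains 141.97.72.57:
  140.0.0.0/6 (140.0.0.0 - 143.255.255.255) -> ge-0/0/8
  141.0.0.0/8 (141.0.0.0 - 141.255.255.255) -> ge-0/0/15
  141.64.0.0/10 (141.64.0.0 - 141.127.255.255) -> ge-0/0/4
  141.96.0.0/12 (141.96.0.0 - 141.111.255.255) -> ge-0/0/2
More-specific entries that do NOT match:
  13.97.64.0/19 (13.97.64.0 - 13.97.95.255) does not contain 141.97.72.57
  141.97.96.0/19 (141.97.96.0 - 141.97.127.255) does not contain 141.97.72.57
  140.97.64.0/19 (140.97.64.0 - 140.97.95.255) does not contain 141.97.72.57
  141.101.0.0/17 (141.101.0.0 - 141.101.127.255) does not contain 141.97.72.57
  141.99.0.0/17 (141.99.0.0 - 141.99.127.255) does not contain 141.97.72.57
  141.98.0.0/15 (141.98.0.0 - 141.99.255.255) does not contain 141.97.72.57
Longest matching prefix is /12 -> interface ge-0/0/2.

ge-0/0/2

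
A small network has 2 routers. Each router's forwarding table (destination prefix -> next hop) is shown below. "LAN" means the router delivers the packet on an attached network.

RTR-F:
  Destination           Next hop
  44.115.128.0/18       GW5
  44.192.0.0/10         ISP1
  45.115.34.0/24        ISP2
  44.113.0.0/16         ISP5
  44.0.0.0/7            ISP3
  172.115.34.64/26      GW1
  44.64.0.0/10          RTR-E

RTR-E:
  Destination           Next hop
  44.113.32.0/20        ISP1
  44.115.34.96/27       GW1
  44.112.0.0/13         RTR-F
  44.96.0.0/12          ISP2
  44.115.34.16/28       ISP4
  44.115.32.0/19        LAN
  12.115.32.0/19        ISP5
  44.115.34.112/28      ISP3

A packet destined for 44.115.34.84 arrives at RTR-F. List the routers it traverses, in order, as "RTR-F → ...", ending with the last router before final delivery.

At RTR-F: longest match for 44.115.34.84 is 44.64.0.0/10 -> RTR-E
At RTR-E: longest match for 44.115.34.84 is 44.115.32.0/19 -> LAN

RTR-F → RTR-E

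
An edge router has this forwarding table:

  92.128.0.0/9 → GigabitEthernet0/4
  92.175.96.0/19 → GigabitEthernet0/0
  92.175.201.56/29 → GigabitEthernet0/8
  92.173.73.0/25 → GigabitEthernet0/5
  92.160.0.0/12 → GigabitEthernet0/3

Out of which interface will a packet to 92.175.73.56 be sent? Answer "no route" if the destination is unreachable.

GigabitEthernet0/3

Routes whose prefix contains 92.175.73.56:
  92.128.0.0/9 (92.128.0.0 - 92.255.255.255) -> GigabitEthernet0/4
  92.160.0.0/12 (92.160.0.0 - 92.175.255.255) -> GigabitEthernet0/3
More-specific entries that do NOT match:
  92.175.201.56/29 (92.175.201.56 - 92.175.201.63) does not contain 92.175.73.56
  92.173.73.0/25 (92.173.73.0 - 92.173.73.127) does not contain 92.175.73.56
  92.175.96.0/19 (92.175.96.0 - 92.175.127.255) does not contain 92.175.73.56
Longest matching prefix is /12 -> interface GigabitEthernet0/3.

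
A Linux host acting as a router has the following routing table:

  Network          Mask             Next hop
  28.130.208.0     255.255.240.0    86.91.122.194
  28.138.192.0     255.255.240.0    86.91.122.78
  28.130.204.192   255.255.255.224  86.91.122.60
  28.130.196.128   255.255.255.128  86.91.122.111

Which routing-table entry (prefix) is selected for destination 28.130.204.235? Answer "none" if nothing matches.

none

28.130.204.235 is outside every listed prefix and there is no default route.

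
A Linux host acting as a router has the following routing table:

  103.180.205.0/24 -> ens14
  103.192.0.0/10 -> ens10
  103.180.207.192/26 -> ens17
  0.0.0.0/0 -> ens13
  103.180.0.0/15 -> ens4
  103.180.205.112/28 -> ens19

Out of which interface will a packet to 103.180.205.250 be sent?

ens14

Routes whose prefix contains 103.180.205.250:
  0.0.0.0/0 (default, matches everything) -> ens13
  103.180.0.0/15 (103.180.0.0 - 103.181.255.255) -> ens4
  103.180.205.0/24 (103.180.205.0 - 103.180.205.255) -> ens14
More-specific entries that do NOT match:
  103.180.205.112/28 (103.180.205.112 - 103.180.205.127) does not contain 103.180.205.250
  103.180.207.192/26 (103.180.207.192 - 103.180.207.255) does not contain 103.180.205.250
Longest matching prefix is /24 -> interface ens14.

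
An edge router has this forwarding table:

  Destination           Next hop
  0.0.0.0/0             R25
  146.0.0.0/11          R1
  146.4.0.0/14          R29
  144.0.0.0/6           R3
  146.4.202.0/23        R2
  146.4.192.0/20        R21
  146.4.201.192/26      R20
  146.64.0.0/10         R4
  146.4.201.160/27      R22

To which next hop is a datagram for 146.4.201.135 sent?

R21

Routes whose prefix contains 146.4.201.135:
  0.0.0.0/0 (default, matches everything) -> R25
  144.0.0.0/6 (144.0.0.0 - 147.255.255.255) -> R3
  146.0.0.0/11 (146.0.0.0 - 146.31.255.255) -> R1
  146.4.0.0/14 (146.4.0.0 - 146.7.255.255) -> R29
  146.4.192.0/20 (146.4.192.0 - 146.4.207.255) -> R21
More-specific entries that do NOT match:
  146.4.201.160/27 (146.4.201.160 - 146.4.201.191) does not contain 146.4.201.135
  146.4.201.192/26 (146.4.201.192 - 146.4.201.255) does not contain 146.4.201.135
  146.4.202.0/23 (146.4.202.0 - 146.4.203.255) does not contain 146.4.201.135
Longest matching prefix is /20 -> next hop R21.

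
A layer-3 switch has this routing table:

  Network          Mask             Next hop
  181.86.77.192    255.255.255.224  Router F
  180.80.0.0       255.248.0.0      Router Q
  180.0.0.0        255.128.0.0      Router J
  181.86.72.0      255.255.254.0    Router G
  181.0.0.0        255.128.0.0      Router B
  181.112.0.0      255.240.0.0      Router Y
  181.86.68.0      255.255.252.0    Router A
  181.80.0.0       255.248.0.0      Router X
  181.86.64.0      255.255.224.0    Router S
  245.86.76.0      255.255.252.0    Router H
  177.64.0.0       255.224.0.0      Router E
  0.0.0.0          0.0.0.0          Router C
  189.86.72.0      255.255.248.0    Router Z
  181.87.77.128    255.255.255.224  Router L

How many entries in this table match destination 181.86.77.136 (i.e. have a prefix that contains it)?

4

Prefixes containing 181.86.77.136:
  0.0.0.0/0 (default, matches everything)
  181.0.0.0/9 (181.0.0.0 - 181.127.255.255)
  181.80.0.0/13 (181.80.0.0 - 181.87.255.255)
  181.86.64.0/19 (181.86.64.0 - 181.86.95.255)
Total matching entries: 4.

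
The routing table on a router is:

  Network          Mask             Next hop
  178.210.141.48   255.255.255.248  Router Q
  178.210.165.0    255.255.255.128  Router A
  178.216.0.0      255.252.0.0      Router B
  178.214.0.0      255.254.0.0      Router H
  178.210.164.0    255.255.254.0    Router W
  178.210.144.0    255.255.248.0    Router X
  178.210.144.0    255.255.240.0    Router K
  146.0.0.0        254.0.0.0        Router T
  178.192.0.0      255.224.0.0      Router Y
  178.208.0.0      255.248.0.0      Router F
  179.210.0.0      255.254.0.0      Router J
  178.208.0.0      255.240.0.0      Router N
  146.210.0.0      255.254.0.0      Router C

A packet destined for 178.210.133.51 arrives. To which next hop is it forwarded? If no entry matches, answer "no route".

Router F

Routes whose prefix contains 178.210.133.51:
  178.192.0.0/11 (178.192.0.0 - 178.223.255.255) -> Router Y
  178.208.0.0/12 (178.208.0.0 - 178.223.255.255) -> Router N
  178.208.0.0/13 (178.208.0.0 - 178.215.255.255) -> Router F
More-specific entries that do NOT match:
  178.210.141.48/29 (178.210.141.48 - 178.210.141.55) does not contain 178.210.133.51
  178.210.165.0/25 (178.210.165.0 - 178.210.165.127) does not contain 178.210.133.51
  178.210.164.0/23 (178.210.164.0 - 178.210.165.255) does not contain 178.210.133.51
  178.210.144.0/21 (178.210.144.0 - 178.210.151.255) does not contain 178.210.133.51
  178.210.144.0/20 (178.210.144.0 - 178.210.159.255) does not contain 178.210.133.51
  178.214.0.0/15 (178.214.0.0 - 178.215.255.255) does not contain 178.210.133.51
  179.210.0.0/15 (179.210.0.0 - 179.211.255.255) does not contain 178.210.133.51
  146.210.0.0/15 (146.210.0.0 - 146.211.255.255) does not contain 178.210.133.51
  178.216.0.0/14 (178.216.0.0 - 178.219.255.255) does not contain 178.210.133.51
Longest matching prefix is /13 -> next hop Router F.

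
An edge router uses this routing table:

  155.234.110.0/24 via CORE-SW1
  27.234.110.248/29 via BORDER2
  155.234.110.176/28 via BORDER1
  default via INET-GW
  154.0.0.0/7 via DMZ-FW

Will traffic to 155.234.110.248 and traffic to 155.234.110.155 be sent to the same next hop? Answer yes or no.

yes

155.234.110.248: longest match 155.234.110.0/24 -> CORE-SW1
155.234.110.155: longest match 155.234.110.0/24 -> CORE-SW1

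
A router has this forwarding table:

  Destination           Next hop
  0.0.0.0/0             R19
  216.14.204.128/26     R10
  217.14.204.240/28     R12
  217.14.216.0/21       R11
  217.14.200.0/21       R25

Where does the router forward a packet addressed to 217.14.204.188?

R25

Routes whose prefix contains 217.14.204.188:
  0.0.0.0/0 (default, matches everything) -> R19
  217.14.200.0/21 (217.14.200.0 - 217.14.207.255) -> R25
More-specific entries that do NOT match:
  217.14.204.240/28 (217.14.204.240 - 217.14.204.255) does not contain 217.14.204.188
  216.14.204.128/26 (216.14.204.128 - 216.14.204.191) does not contain 217.14.204.188
Longest matching prefix is /21 -> next hop R25.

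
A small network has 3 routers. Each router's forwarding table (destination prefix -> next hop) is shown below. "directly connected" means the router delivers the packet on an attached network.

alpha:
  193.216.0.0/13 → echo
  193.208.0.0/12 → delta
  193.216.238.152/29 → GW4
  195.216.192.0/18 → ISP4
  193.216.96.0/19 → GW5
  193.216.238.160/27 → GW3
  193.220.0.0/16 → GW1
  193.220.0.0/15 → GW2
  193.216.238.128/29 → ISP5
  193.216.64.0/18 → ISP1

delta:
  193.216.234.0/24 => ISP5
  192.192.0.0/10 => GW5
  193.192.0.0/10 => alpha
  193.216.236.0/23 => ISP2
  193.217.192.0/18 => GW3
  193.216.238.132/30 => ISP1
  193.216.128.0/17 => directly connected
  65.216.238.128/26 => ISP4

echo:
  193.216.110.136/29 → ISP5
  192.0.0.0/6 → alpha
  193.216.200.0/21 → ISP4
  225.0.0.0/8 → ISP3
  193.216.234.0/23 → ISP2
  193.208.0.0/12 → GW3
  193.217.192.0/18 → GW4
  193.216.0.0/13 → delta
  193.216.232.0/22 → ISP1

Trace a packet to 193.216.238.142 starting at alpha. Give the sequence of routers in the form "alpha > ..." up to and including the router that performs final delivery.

alpha > echo > delta

At alpha: longest match for 193.216.238.142 is 193.216.0.0/13 -> echo
At echo: longest match for 193.216.238.142 is 193.216.0.0/13 -> delta
At delta: longest match for 193.216.238.142 is 193.216.128.0/17 -> directly connected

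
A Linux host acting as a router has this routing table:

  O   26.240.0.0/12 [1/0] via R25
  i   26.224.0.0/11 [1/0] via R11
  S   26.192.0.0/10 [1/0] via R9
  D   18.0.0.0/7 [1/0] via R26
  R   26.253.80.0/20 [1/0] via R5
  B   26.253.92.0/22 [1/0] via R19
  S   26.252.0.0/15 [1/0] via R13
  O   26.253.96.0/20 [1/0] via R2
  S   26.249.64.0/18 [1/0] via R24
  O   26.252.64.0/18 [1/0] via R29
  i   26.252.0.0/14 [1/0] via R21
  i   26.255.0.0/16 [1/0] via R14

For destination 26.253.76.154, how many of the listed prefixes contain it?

Prefixes containing 26.253.76.154:
  26.192.0.0/10 (26.192.0.0 - 26.255.255.255)
  26.224.0.0/11 (26.224.0.0 - 26.255.255.255)
  26.240.0.0/12 (26.240.0.0 - 26.255.255.255)
  26.252.0.0/14 (26.252.0.0 - 26.255.255.255)
  26.252.0.0/15 (26.252.0.0 - 26.253.255.255)
Total matching entries: 5.

5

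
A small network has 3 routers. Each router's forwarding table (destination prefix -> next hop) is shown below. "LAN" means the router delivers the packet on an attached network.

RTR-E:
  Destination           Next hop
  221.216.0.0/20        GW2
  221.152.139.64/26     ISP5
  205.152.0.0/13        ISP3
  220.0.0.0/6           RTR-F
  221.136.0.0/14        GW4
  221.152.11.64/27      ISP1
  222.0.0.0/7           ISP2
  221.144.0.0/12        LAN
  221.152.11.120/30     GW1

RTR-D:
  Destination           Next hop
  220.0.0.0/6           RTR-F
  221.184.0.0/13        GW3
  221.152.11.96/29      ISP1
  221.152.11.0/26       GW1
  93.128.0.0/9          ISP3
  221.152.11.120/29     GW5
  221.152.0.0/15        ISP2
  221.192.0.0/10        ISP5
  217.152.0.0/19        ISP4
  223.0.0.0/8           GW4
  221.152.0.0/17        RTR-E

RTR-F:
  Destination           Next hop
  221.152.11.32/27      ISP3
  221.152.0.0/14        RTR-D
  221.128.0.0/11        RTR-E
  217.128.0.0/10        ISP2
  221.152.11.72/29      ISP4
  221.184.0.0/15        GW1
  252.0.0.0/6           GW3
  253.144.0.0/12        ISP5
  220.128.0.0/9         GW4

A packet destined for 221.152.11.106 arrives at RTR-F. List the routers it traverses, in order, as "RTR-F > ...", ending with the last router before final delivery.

RTR-F > RTR-D > RTR-E

At RTR-F: longest match for 221.152.11.106 is 221.152.0.0/14 -> RTR-D
At RTR-D: longest match for 221.152.11.106 is 221.152.0.0/17 -> RTR-E
At RTR-E: longest match for 221.152.11.106 is 221.144.0.0/12 -> LAN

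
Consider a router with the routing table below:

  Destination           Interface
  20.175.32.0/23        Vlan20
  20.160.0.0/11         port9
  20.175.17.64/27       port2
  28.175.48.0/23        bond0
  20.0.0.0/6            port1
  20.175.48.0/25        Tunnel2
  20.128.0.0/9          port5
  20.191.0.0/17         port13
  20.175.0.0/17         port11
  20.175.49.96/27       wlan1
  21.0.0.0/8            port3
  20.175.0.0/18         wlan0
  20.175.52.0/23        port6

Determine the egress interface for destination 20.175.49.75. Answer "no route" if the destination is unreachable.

wlan0

Routes whose prefix contains 20.175.49.75:
  20.0.0.0/6 (20.0.0.0 - 23.255.255.255) -> port1
  20.128.0.0/9 (20.128.0.0 - 20.255.255.255) -> port5
  20.160.0.0/11 (20.160.0.0 - 20.191.255.255) -> port9
  20.175.0.0/17 (20.175.0.0 - 20.175.127.255) -> port11
  20.175.0.0/18 (20.175.0.0 - 20.175.63.255) -> wlan0
More-specific entries that do NOT match:
  20.175.17.64/27 (20.175.17.64 - 20.175.17.95) does not contain 20.175.49.75
  20.175.49.96/27 (20.175.49.96 - 20.175.49.127) does not contain 20.175.49.75
  20.175.48.0/25 (20.175.48.0 - 20.175.48.127) does not contain 20.175.49.75
  20.175.32.0/23 (20.175.32.0 - 20.175.33.255) does not contain 20.175.49.75
  28.175.48.0/23 (28.175.48.0 - 28.175.49.255) does not contain 20.175.49.75
  20.175.52.0/23 (20.175.52.0 - 20.175.53.255) does not contain 20.175.49.75
Longest matching prefix is /18 -> interface wlan0.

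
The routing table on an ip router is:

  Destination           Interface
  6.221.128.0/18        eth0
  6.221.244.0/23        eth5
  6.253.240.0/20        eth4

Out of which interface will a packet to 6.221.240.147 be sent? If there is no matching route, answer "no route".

no route

No entry's prefix contains 6.221.240.147; there is no default route.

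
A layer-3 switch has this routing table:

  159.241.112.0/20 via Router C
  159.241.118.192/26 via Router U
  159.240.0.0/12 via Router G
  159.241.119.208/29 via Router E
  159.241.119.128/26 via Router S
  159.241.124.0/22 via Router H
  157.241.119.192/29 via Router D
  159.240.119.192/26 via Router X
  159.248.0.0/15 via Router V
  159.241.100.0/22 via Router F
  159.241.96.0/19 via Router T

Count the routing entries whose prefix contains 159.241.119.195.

Prefixes containing 159.241.119.195:
  159.240.0.0/12 (159.240.0.0 - 159.255.255.255)
  159.241.96.0/19 (159.241.96.0 - 159.241.127.255)
  159.241.112.0/20 (159.241.112.0 - 159.241.127.255)
Total matching entries: 3.

3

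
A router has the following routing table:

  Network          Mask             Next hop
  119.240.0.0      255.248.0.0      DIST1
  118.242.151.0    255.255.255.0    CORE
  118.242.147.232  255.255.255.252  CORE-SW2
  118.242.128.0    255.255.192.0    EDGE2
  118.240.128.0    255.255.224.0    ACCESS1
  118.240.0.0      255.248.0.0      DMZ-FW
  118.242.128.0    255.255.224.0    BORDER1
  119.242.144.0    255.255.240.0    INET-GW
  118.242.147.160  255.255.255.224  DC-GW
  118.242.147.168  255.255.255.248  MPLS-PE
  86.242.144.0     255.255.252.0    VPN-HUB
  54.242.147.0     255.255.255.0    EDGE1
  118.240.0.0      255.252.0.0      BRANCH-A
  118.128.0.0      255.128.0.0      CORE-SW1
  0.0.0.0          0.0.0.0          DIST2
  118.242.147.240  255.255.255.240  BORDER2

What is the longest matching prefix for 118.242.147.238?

118.242.128.0/19

Entries matching 118.242.147.238:
  0.0.0.0/0 (default, matches everything)
  118.128.0.0/9 (118.128.0.0 - 118.255.255.255)
  118.240.0.0/13 (118.240.0.0 - 118.247.255.255)
  118.240.0.0/14 (118.240.0.0 - 118.243.255.255)
  118.242.128.0/18 (118.242.128.0 - 118.242.191.255)
  118.242.128.0/19 (118.242.128.0 - 118.242.159.255)
Most specific is 118.242.128.0/19.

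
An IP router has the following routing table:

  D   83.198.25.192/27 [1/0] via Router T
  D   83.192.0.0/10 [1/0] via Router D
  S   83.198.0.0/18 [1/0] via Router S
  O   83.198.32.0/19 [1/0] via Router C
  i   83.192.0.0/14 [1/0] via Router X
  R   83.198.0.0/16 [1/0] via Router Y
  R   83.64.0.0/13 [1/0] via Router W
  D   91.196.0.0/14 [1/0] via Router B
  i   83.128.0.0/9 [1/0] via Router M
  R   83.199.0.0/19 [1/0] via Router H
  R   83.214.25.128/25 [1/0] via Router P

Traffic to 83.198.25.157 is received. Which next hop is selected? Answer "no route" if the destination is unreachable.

Routes whose prefix contains 83.198.25.157:
  83.128.0.0/9 (83.128.0.0 - 83.255.255.255) -> Router M
  83.192.0.0/10 (83.192.0.0 - 83.255.255.255) -> Router D
  83.198.0.0/16 (83.198.0.0 - 83.198.255.255) -> Router Y
  83.198.0.0/18 (83.198.0.0 - 83.198.63.255) -> Router S
More-specific entries that do NOT match:
  83.198.25.192/27 (83.198.25.192 - 83.198.25.223) does not contain 83.198.25.157
  83.214.25.128/25 (83.214.25.128 - 83.214.25.255) does not contain 83.198.25.157
  83.198.32.0/19 (83.198.32.0 - 83.198.63.255) does not contain 83.198.25.157
  83.199.0.0/19 (83.199.0.0 - 83.199.31.255) does not contain 83.198.25.157
Longest matching prefix is /18 -> next hop Router S.

Router S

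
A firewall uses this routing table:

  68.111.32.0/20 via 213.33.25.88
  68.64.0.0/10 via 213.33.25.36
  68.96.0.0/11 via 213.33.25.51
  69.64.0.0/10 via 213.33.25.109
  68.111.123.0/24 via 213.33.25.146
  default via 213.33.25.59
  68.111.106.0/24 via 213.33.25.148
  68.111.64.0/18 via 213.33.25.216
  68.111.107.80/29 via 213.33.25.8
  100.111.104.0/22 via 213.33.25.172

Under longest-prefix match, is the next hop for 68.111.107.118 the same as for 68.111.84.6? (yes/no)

yes

68.111.107.118: longest match 68.111.64.0/18 -> 213.33.25.216
68.111.84.6: longest match 68.111.64.0/18 -> 213.33.25.216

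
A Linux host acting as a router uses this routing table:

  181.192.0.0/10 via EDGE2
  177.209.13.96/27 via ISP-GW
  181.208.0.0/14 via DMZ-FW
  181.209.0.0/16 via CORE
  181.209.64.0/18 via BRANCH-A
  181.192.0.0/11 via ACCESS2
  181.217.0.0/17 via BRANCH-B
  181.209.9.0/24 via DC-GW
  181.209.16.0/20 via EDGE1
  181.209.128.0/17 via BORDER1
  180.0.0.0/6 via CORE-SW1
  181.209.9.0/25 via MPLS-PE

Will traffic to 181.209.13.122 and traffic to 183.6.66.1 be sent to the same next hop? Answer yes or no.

no

181.209.13.122: longest match 181.209.0.0/16 -> CORE
183.6.66.1: longest match 180.0.0.0/6 -> CORE-SW1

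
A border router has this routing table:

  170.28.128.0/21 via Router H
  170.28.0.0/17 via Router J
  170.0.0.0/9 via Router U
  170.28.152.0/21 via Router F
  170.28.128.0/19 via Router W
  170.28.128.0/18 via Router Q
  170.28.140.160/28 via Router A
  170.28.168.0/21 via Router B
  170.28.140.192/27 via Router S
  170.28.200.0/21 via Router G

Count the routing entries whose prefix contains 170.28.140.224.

Prefixes containing 170.28.140.224:
  170.0.0.0/9 (170.0.0.0 - 170.127.255.255)
  170.28.128.0/18 (170.28.128.0 - 170.28.191.255)
  170.28.128.0/19 (170.28.128.0 - 170.28.159.255)
Total matching entries: 3.

3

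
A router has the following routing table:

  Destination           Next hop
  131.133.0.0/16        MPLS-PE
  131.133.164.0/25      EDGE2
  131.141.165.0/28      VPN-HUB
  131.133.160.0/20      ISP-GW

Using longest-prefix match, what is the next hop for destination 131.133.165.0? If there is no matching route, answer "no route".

Routes whose prefix contains 131.133.165.0:
  131.133.0.0/16 (131.133.0.0 - 131.133.255.255) -> MPLS-PE
  131.133.160.0/20 (131.133.160.0 - 131.133.175.255) -> ISP-GW
More-specific entries that do NOT match:
  131.141.165.0/28 (131.141.165.0 - 131.141.165.15) does not contain 131.133.165.0
  131.133.164.0/25 (131.133.164.0 - 131.133.164.127) does not contain 131.133.165.0
Longest matching prefix is /20 -> next hop ISP-GW.

ISP-GW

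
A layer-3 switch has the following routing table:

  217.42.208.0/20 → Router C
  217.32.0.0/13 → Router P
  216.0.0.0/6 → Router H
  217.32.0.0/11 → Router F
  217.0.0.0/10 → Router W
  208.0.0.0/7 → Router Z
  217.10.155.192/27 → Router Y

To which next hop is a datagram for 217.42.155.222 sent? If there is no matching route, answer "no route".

Routes whose prefix contains 217.42.155.222:
  216.0.0.0/6 (216.0.0.0 - 219.255.255.255) -> Router H
  217.0.0.0/10 (217.0.0.0 - 217.63.255.255) -> Router W
  217.32.0.0/11 (217.32.0.0 - 217.63.255.255) -> Router F
More-specific entries that do NOT match:
  217.10.155.192/27 (217.10.155.192 - 217.10.155.223) does not contain 217.42.155.222
  217.42.208.0/20 (217.42.208.0 - 217.42.223.255) does not contain 217.42.155.222
  217.32.0.0/13 (217.32.0.0 - 217.39.255.255) does not contain 217.42.155.222
Longest matching prefix is /11 -> next hop Router F.

Router F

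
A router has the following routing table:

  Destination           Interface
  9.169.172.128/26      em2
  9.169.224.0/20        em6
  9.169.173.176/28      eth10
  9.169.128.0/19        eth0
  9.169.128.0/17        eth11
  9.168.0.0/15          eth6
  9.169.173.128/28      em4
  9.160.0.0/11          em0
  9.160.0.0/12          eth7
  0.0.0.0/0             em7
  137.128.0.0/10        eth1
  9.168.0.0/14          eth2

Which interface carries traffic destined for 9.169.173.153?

eth11

Routes whose prefix contains 9.169.173.153:
  0.0.0.0/0 (default, matches everything) -> em7
  9.160.0.0/11 (9.160.0.0 - 9.191.255.255) -> em0
  9.160.0.0/12 (9.160.0.0 - 9.175.255.255) -> eth7
  9.168.0.0/14 (9.168.0.0 - 9.171.255.255) -> eth2
  9.168.0.0/15 (9.168.0.0 - 9.169.255.255) -> eth6
  9.169.128.0/17 (9.169.128.0 - 9.169.255.255) -> eth11
More-specific entries that do NOT match:
  9.169.173.176/28 (9.169.173.176 - 9.169.173.191) does not contain 9.169.173.153
  9.169.173.128/28 (9.169.173.128 - 9.169.173.143) does not contain 9.169.173.153
  9.169.172.128/26 (9.169.172.128 - 9.169.172.191) does not contain 9.169.173.153
  9.169.224.0/20 (9.169.224.0 - 9.169.239.255) does not contain 9.169.173.153
  9.169.128.0/19 (9.169.128.0 - 9.169.159.255) does not contain 9.169.173.153
Longest matching prefix is /17 -> interface eth11.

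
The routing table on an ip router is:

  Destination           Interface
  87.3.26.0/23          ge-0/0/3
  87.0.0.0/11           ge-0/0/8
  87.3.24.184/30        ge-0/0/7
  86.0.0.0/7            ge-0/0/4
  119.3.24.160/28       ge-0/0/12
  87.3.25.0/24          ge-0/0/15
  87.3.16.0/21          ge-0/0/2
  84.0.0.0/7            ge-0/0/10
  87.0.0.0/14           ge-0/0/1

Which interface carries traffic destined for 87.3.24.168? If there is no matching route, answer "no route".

Routes whose prefix contains 87.3.24.168:
  86.0.0.0/7 (86.0.0.0 - 87.255.255.255) -> ge-0/0/4
  87.0.0.0/11 (87.0.0.0 - 87.31.255.255) -> ge-0/0/8
  87.0.0.0/14 (87.0.0.0 - 87.3.255.255) -> ge-0/0/1
More-specific entries that do NOT match:
  87.3.24.184/30 (87.3.24.184 - 87.3.24.187) does not contain 87.3.24.168
  119.3.24.160/28 (119.3.24.160 - 119.3.24.175) does not contain 87.3.24.168
  87.3.25.0/24 (87.3.25.0 - 87.3.25.255) does not contain 87.3.24.168
  87.3.26.0/23 (87.3.26.0 - 87.3.27.255) does not contain 87.3.24.168
  87.3.16.0/21 (87.3.16.0 - 87.3.23.255) does not contain 87.3.24.168
Longest matching prefix is /14 -> interface ge-0/0/1.

ge-0/0/1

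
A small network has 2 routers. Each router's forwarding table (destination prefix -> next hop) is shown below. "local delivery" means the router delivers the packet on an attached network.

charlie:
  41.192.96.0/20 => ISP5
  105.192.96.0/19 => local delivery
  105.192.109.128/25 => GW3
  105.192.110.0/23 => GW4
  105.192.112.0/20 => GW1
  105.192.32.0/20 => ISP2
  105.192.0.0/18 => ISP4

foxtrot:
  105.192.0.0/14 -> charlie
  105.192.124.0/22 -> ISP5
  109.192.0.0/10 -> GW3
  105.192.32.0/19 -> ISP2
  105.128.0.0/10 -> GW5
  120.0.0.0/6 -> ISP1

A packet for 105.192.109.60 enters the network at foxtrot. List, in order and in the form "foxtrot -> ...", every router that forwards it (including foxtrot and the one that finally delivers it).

At foxtrot: longest match for 105.192.109.60 is 105.192.0.0/14 -> charlie
At charlie: longest match for 105.192.109.60 is 105.192.96.0/19 -> local delivery

foxtrot -> charlie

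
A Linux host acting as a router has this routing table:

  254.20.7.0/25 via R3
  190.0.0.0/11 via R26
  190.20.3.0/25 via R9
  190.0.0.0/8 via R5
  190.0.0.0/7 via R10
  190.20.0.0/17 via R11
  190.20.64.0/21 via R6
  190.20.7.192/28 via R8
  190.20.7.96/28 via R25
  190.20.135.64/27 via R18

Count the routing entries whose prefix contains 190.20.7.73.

4

Prefixes containing 190.20.7.73:
  190.0.0.0/7 (190.0.0.0 - 191.255.255.255)
  190.0.0.0/8 (190.0.0.0 - 190.255.255.255)
  190.0.0.0/11 (190.0.0.0 - 190.31.255.255)
  190.20.0.0/17 (190.20.0.0 - 190.20.127.255)
Total matching entries: 4.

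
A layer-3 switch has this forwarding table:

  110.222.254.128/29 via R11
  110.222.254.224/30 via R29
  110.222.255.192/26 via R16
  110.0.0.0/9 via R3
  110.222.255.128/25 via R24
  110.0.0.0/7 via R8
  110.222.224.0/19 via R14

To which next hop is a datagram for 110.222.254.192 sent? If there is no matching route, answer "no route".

Routes whose prefix contains 110.222.254.192:
  110.0.0.0/7 (110.0.0.0 - 111.255.255.255) -> R8
  110.222.224.0/19 (110.222.224.0 - 110.222.255.255) -> R14
More-specific entries that do NOT match:
  110.222.254.224/30 (110.222.254.224 - 110.222.254.227) does not contain 110.222.254.192
  110.222.254.128/29 (110.222.254.128 - 110.222.254.135) does not contain 110.222.254.192
  110.222.255.192/26 (110.222.255.192 - 110.222.255.255) does not contain 110.222.254.192
  110.222.255.128/25 (110.222.255.128 - 110.222.255.255) does not contain 110.222.254.192
Longest matching prefix is /19 -> next hop R14.

R14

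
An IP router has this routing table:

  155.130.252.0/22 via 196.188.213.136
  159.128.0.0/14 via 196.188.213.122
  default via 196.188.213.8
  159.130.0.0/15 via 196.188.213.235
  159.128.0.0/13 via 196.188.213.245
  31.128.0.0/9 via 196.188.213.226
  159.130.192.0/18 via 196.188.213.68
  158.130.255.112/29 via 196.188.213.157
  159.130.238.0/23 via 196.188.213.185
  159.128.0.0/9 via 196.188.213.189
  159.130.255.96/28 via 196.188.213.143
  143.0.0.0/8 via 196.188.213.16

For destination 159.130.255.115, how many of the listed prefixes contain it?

6

Prefixes containing 159.130.255.115:
  0.0.0.0/0 (default, matches everything)
  159.128.0.0/9 (159.128.0.0 - 159.255.255.255)
  159.128.0.0/13 (159.128.0.0 - 159.135.255.255)
  159.128.0.0/14 (159.128.0.0 - 159.131.255.255)
  159.130.0.0/15 (159.130.0.0 - 159.131.255.255)
  159.130.192.0/18 (159.130.192.0 - 159.130.255.255)
Total matching entries: 6.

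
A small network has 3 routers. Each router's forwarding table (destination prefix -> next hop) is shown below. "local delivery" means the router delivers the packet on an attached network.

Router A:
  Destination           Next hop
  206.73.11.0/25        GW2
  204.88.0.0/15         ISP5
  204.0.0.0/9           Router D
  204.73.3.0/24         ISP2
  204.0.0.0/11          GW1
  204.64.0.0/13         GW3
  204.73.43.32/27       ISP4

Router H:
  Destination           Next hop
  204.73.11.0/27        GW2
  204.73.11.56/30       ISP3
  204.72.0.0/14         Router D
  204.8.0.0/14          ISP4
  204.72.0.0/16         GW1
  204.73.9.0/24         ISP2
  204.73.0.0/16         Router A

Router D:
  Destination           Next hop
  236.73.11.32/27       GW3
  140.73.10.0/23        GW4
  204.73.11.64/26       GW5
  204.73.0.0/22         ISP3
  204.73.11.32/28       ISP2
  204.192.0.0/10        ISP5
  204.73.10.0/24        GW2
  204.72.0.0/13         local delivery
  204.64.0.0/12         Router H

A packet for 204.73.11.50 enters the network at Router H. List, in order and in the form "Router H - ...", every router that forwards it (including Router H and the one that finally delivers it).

Router H - Router A - Router D

At Router H: longest match for 204.73.11.50 is 204.73.0.0/16 -> Router A
At Router A: longest match for 204.73.11.50 is 204.0.0.0/9 -> Router D
At Router D: longest match for 204.73.11.50 is 204.72.0.0/13 -> local delivery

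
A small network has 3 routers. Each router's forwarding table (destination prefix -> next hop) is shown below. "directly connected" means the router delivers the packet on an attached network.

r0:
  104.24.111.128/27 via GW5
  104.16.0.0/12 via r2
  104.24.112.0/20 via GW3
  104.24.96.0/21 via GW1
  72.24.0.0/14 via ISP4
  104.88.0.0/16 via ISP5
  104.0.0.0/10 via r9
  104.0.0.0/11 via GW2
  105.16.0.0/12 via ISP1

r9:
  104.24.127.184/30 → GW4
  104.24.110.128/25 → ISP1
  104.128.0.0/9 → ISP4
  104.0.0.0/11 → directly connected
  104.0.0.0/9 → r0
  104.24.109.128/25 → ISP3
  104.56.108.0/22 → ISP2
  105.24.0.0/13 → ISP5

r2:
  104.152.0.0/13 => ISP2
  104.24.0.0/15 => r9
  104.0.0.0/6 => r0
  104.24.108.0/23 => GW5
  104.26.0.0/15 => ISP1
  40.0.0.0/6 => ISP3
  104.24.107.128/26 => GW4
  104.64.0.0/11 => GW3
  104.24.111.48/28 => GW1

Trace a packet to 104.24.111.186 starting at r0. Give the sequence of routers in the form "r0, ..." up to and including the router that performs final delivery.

At r0: longest match for 104.24.111.186 is 104.16.0.0/12 -> r2
At r2: longest match for 104.24.111.186 is 104.24.0.0/15 -> r9
At r9: longest match for 104.24.111.186 is 104.0.0.0/11 -> directly connected

r0, r2, r9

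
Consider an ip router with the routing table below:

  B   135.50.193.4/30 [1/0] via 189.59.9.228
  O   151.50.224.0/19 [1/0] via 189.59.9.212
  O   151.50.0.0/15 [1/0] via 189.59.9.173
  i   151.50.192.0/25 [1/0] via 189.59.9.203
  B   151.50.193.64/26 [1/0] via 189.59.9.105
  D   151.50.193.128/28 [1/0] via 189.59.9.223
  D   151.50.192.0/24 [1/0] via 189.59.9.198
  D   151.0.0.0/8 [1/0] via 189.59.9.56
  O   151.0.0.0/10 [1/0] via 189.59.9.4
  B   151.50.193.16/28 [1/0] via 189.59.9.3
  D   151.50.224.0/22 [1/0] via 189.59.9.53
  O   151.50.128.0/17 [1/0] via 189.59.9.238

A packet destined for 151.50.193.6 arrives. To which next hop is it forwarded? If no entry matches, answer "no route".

Routes whose prefix contains 151.50.193.6:
  151.0.0.0/8 (151.0.0.0 - 151.255.255.255) -> 189.59.9.56
  151.0.0.0/10 (151.0.0.0 - 151.63.255.255) -> 189.59.9.4
  151.50.0.0/15 (151.50.0.0 - 151.51.255.255) -> 189.59.9.173
  151.50.128.0/17 (151.50.128.0 - 151.50.255.255) -> 189.59.9.238
More-specific entries that do NOT match:
  135.50.193.4/30 (135.50.193.4 - 135.50.193.7) does not contain 151.50.193.6
  151.50.193.128/28 (151.50.193.128 - 151.50.193.143) does not contain 151.50.193.6
  151.50.193.16/28 (151.50.193.16 - 151.50.193.31) does not contain 151.50.193.6
  151.50.193.64/26 (151.50.193.64 - 151.50.193.127) does not contain 151.50.193.6
  151.50.192.0/25 (151.50.192.0 - 151.50.192.127) does not contain 151.50.193.6
  151.50.192.0/24 (151.50.192.0 - 151.50.192.255) does not contain 151.50.193.6
  151.50.224.0/22 (151.50.224.0 - 151.50.227.255) does not contain 151.50.193.6
  151.50.224.0/19 (151.50.224.0 - 151.50.255.255) does not contain 151.50.193.6
Longest matching prefix is /17 -> next hop 189.59.9.238.

189.59.9.238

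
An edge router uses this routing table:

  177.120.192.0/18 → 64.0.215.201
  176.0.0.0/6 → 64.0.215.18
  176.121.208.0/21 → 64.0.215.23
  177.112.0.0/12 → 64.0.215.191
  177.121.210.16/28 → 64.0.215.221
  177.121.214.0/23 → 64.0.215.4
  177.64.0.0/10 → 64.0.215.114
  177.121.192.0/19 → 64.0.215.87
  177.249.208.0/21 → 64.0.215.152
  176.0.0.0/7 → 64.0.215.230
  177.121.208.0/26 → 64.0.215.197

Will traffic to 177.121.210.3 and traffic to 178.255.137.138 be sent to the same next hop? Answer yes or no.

177.121.210.3: longest match 177.121.192.0/19 -> 64.0.215.87
178.255.137.138: longest match 176.0.0.0/6 -> 64.0.215.18

no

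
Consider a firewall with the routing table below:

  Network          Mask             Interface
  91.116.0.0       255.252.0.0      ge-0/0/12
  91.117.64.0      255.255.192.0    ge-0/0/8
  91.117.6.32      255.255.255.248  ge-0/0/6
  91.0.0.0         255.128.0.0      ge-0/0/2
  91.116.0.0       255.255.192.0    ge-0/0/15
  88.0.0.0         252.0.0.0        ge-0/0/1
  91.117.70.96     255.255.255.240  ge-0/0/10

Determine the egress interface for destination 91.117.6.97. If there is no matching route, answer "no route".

Routes whose prefix contains 91.117.6.97:
  88.0.0.0/6 (88.0.0.0 - 91.255.255.255) -> ge-0/0/1
  91.0.0.0/9 (91.0.0.0 - 91.127.255.255) -> ge-0/0/2
  91.116.0.0/14 (91.116.0.0 - 91.119.255.255) -> ge-0/0/12
More-specific entries that do NOT match:
  91.117.6.32/29 (91.117.6.32 - 91.117.6.39) does not contain 91.117.6.97
  91.117.70.96/28 (91.117.70.96 - 91.117.70.111) does not contain 91.117.6.97
  91.117.64.0/18 (91.117.64.0 - 91.117.127.255) does not contain 91.117.6.97
  91.116.0.0/18 (91.116.0.0 - 91.116.63.255) does not contain 91.117.6.97
Longest matching prefix is /14 -> interface ge-0/0/12.

ge-0/0/12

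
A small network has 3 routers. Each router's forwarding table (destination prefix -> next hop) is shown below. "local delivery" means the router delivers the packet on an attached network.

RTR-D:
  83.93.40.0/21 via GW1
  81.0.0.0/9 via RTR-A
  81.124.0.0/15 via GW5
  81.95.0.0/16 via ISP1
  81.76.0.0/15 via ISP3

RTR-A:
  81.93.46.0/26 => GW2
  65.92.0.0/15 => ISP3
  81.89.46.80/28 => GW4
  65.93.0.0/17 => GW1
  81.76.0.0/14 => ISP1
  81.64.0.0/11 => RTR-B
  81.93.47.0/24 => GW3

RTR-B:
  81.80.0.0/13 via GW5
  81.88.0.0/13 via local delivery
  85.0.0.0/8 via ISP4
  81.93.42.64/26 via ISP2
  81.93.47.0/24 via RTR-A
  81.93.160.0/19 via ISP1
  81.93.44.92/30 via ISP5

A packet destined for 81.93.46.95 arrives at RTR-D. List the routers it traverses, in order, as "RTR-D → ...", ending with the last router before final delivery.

RTR-D → RTR-A → RTR-B

At RTR-D: longest match for 81.93.46.95 is 81.0.0.0/9 -> RTR-A
At RTR-A: longest match for 81.93.46.95 is 81.64.0.0/11 -> RTR-B
At RTR-B: longest match for 81.93.46.95 is 81.88.0.0/13 -> local delivery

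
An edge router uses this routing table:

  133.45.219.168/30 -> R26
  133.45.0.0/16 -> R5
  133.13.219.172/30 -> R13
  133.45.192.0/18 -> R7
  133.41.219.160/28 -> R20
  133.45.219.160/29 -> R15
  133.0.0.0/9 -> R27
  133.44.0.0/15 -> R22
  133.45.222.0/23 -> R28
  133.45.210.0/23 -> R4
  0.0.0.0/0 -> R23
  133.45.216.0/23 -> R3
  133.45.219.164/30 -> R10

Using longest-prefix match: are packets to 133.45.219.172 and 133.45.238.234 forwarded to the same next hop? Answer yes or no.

yes

133.45.219.172: longest match 133.45.192.0/18 -> R7
133.45.238.234: longest match 133.45.192.0/18 -> R7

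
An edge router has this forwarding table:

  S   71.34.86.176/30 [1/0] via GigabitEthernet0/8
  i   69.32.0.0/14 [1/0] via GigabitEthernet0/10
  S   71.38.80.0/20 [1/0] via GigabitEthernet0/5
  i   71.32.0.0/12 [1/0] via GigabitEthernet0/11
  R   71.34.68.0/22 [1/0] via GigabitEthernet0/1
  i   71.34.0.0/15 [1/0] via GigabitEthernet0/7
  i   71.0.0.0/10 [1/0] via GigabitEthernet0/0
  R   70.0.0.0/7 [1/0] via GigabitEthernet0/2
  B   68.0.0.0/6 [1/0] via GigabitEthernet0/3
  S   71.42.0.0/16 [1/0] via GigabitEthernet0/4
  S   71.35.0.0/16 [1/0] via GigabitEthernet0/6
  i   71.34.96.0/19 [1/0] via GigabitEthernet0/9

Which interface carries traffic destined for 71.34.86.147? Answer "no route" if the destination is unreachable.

Routes whose prefix contains 71.34.86.147:
  68.0.0.0/6 (68.0.0.0 - 71.255.255.255) -> GigabitEthernet0/3
  70.0.0.0/7 (70.0.0.0 - 71.255.255.255) -> GigabitEthernet0/2
  71.0.0.0/10 (71.0.0.0 - 71.63.255.255) -> GigabitEthernet0/0
  71.32.0.0/12 (71.32.0.0 - 71.47.255.255) -> GigabitEthernet0/11
  71.34.0.0/15 (71.34.0.0 - 71.35.255.255) -> GigabitEthernet0/7
More-specific entries that do NOT match:
  71.34.86.176/30 (71.34.86.176 - 71.34.86.179) does not contain 71.34.86.147
  71.34.68.0/22 (71.34.68.0 - 71.34.71.255) does not contain 71.34.86.147
  71.38.80.0/20 (71.38.80.0 - 71.38.95.255) does not contain 71.34.86.147
  71.34.96.0/19 (71.34.96.0 - 71.34.127.255) does not contain 71.34.86.147
  71.42.0.0/16 (71.42.0.0 - 71.42.255.255) does not contain 71.34.86.147
  71.35.0.0/16 (71.35.0.0 - 71.35.255.255) does not contain 71.34.86.147
Longest matching prefix is /15 -> interface GigabitEthernet0/7.

GigabitEthernet0/7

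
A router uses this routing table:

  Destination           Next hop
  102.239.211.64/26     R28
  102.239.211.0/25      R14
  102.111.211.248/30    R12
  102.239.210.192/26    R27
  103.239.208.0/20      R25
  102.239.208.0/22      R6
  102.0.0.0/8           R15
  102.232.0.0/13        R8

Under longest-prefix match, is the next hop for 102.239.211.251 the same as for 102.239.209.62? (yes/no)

yes

102.239.211.251: longest match 102.239.208.0/22 -> R6
102.239.209.62: longest match 102.239.208.0/22 -> R6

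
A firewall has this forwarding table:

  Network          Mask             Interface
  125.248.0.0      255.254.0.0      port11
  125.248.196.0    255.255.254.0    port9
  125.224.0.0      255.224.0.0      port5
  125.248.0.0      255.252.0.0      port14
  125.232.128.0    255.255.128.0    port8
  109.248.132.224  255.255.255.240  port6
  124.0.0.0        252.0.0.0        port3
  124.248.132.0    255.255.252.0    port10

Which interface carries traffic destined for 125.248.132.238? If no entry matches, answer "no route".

port11

Routes whose prefix contains 125.248.132.238:
  124.0.0.0/6 (124.0.0.0 - 127.255.255.255) -> port3
  125.224.0.0/11 (125.224.0.0 - 125.255.255.255) -> port5
  125.248.0.0/14 (125.248.0.0 - 125.251.255.255) -> port14
  125.248.0.0/15 (125.248.0.0 - 125.249.255.255) -> port11
More-specific entries that do NOT match:
  109.248.132.224/28 (109.248.132.224 - 109.248.132.239) does not contain 125.248.132.238
  125.248.196.0/23 (125.248.196.0 - 125.248.197.255) does not contain 125.248.132.238
  124.248.132.0/22 (124.248.132.0 - 124.248.135.255) does not contain 125.248.132.238
  125.232.128.0/17 (125.232.128.0 - 125.232.255.255) does not contain 125.248.132.238
Longest matching prefix is /15 -> interface port11.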